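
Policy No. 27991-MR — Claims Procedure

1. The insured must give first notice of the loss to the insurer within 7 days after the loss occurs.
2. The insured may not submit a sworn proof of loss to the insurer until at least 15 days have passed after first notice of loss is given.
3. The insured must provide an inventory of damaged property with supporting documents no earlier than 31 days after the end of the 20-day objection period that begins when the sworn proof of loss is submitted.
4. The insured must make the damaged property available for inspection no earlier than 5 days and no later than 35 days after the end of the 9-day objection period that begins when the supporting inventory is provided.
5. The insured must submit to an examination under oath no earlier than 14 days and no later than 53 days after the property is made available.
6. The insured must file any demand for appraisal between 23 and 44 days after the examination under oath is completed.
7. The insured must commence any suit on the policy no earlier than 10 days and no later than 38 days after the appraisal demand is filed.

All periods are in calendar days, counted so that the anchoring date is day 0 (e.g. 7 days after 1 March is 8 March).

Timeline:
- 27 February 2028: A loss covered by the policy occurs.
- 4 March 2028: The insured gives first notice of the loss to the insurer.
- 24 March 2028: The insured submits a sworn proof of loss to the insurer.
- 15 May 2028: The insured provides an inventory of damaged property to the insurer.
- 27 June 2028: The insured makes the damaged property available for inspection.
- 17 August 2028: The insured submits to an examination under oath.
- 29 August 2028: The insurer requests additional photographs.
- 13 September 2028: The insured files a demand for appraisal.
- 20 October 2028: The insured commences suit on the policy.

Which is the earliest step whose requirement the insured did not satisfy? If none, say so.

None — every step was satisfied

Step 1 — counting 7 days from 27 February 2028 (when the loss occurs) gives a deadline of 5 March 2028; done 4 March 2028 — timely.
Step 2 — must wait 15 days from 4 March 2028 (when first notice of loss is given), so not before 19 March 2028; done 24 March 2028 — permitted.
Step 3 — must wait 31 days from 13 April 2028 (end of the 20-day objection period, which began when the sworn proof of loss is submitted on 24 March 2028), so not before 14 May 2028; done 15 May 2028, after the minimum wait.
Step 4 — 5 and 35 days from 24 May 2028 (end of the 9-day objection period, which began when the supporting inventory is provided on 15 May 2028) are 29 May 2028 and 28 June 2028 respectively; done 27 June 2028, which is between those dates.
Step 5 — 14 and 53 days from 27 June 2028 (when the property is made available) are 11 July 2028 and 19 August 2028 respectively; 17 August 2028 falls inside that range.
Step 6 — 23 and 44 days from 17 August 2028 (when the examination under oath is completed) are 9 September 2028 and 30 September 2028 respectively; done 13 September 2028 — within the window.
Step 7 — 10 and 38 days from 13 September 2028 (when the appraisal demand is filed) are 23 September 2028 and 21 October 2028 respectively; 20 October 2028 falls inside that range.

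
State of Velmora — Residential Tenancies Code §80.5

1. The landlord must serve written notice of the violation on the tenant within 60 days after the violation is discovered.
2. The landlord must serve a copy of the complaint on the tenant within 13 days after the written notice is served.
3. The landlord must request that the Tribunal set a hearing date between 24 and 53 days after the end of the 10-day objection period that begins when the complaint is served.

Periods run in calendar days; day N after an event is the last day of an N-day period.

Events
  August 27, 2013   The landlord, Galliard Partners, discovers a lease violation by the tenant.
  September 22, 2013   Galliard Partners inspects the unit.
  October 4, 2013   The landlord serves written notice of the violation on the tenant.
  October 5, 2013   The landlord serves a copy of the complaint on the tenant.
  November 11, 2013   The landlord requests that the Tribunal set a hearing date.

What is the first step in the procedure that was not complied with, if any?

Step 1 — counting 60 days from August 27, 2013 (when the violation is discovered) gives a deadline of October 26, 2013; October 4, 2013 is within that limit.
Step 2 — counting 13 days from October 4, 2013 (when the written notice is served) gives a deadline of October 17, 2013; completed October 5, 2013, before the deadline.
Step 3 — 24 and 53 days from October 15, 2013 (end of the 10-day objection period, which began when the complaint is served on October 5, 2013) are November 8, 2013 and December 7, 2013 respectively; done November 11, 2013, which is between those dates.

None — every step was satisfied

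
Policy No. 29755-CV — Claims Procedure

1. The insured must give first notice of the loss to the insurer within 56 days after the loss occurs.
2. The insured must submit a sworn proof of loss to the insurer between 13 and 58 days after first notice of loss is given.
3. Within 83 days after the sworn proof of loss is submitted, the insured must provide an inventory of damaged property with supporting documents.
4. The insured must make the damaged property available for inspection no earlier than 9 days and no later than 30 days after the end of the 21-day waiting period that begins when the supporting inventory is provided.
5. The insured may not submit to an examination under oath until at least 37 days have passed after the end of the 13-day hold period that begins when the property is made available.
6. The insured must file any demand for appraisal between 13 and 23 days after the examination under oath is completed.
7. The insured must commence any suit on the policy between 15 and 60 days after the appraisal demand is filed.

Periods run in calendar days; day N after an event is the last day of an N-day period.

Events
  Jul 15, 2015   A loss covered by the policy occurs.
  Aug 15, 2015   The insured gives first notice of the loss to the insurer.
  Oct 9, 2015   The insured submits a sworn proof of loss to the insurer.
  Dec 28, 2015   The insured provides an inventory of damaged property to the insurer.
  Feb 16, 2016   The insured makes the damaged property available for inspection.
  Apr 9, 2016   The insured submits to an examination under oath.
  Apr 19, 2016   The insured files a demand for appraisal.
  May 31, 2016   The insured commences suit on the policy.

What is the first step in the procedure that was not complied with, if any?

Step 1: 56 days after Jul 15, 2015 (when the loss occurs) is Sep 9, 2015; done Aug 15, 2015 — timely.
Step 2: the window is 13–58 days after Aug 15, 2015 (when first notice of loss is given), so Aug 28, 2015 through Oct 12, 2015; Oct 9, 2015 falls inside that range.
Step 3: 83 days after Oct 9, 2015 (when the sworn proof of loss is submitted) is Dec 31, 2015; completed Dec 28, 2015, before the deadline.
Step 4: the window is 9–30 days after Jan 18, 2016 (end of the 21-day waiting period, which began when the supporting inventory is provided on Dec 28, 2015), so Jan 27, 2016 through Feb 17, 2016; Feb 16, 2016 falls inside that range.
Step 5: the earliest permitted date is 37 days after Feb 29, 2016 (end of the 13-day hold period, which began when the property is made available on Feb 16, 2016), i.e. Apr 6, 2016; done Apr 9, 2016, after the minimum wait.
Step 6: the window is 13–23 days after Apr 9, 2016 (when the examination under oath is completed), so Apr 22, 2016 through May 2, 2016; Apr 19, 2016 is 3 days too early.

Step 6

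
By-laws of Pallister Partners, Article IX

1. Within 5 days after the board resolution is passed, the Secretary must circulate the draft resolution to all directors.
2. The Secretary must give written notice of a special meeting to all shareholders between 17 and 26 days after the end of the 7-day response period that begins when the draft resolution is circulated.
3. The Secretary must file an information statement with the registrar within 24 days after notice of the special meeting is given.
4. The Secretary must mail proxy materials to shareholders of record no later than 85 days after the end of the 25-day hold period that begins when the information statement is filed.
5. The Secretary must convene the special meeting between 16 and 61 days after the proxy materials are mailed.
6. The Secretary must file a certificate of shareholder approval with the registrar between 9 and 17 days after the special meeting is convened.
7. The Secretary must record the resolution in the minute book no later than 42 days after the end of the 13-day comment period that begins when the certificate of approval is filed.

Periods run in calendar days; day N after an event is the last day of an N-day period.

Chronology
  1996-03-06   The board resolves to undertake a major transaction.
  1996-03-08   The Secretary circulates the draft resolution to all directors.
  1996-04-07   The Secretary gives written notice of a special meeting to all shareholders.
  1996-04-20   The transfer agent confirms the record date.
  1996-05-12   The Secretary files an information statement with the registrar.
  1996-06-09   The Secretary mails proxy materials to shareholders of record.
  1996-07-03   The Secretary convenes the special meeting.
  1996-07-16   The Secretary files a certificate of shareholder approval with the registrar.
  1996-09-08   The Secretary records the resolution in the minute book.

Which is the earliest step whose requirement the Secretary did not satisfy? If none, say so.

Step 1 — counting 5 days from 1996-03-06 (when the board resolution is passed) gives a deadline of 1996-03-11; completed 1996-03-08, before the deadline.
Step 2 — 17 and 26 days from 1996-03-15 (end of the 7-day response period, which began when the draft resolution is circulated on 1996-03-08) are 1996-04-01 and 1996-04-10 respectively; done 1996-04-07 — within the window.
Step 3 — counting 24 days from 1996-04-07 (when notice of the special meeting is given) gives a deadline of 1996-05-01; done 1996-05-12 — 11 days late.
Later steps need not be reached.

Step 3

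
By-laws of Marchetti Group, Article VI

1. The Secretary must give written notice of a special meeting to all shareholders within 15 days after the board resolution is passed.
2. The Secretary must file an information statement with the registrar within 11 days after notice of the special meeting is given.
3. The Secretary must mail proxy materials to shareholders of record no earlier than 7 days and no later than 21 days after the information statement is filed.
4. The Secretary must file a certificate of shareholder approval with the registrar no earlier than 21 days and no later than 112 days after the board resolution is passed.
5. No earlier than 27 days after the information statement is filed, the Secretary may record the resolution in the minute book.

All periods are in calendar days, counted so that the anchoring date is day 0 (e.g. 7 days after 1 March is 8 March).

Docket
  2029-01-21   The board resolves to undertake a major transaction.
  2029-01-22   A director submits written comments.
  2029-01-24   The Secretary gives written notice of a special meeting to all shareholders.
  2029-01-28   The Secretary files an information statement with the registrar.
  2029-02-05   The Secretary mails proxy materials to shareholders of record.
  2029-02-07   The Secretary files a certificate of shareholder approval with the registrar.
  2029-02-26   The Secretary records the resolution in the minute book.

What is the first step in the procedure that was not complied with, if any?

Step 1: 15 days after 2029-01-21 (when the board resolution is passed) is 2029-02-05; 2029-01-24 is within that limit.
Step 2: 11 days after 2029-01-24 (when notice of the special meeting is given) is 2029-02-04; completed 2029-01-28, before the deadline.
Step 3: the window is 7–21 days after 2029-01-28 (when the information statement is filed), so 2029-02-04 through 2029-02-18; 2029-02-05 falls inside that range.
Step 4: the window is 21–112 days after 2029-01-21 (when the board resolution is passed), so 2029-02-11 through 2029-05-13; 2029-02-07 is 4 days too early.
Later steps need not be reached.

Step 4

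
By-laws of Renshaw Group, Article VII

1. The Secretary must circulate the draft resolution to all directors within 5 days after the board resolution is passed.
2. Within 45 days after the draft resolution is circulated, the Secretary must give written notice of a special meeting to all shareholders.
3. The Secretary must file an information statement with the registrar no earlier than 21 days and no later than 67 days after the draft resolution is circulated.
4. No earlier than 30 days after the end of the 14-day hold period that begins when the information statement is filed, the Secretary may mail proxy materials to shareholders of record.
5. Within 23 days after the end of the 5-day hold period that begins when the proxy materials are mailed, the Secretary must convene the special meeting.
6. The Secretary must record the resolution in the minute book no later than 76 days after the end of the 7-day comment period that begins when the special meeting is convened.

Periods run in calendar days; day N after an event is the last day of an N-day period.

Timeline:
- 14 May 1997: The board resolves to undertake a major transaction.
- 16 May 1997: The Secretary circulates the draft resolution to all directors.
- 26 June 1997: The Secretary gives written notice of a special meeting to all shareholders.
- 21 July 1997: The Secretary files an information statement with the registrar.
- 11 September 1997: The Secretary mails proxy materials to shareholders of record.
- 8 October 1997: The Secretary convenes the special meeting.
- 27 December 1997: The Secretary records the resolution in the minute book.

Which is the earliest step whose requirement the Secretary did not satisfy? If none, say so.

None — every step was satisfied

Step 1: 5 days after 14 May 1997 (when the board resolution is passed) is 19 May 1997; completed 16 May 1997, before the deadline.
Step 2: 45 days after 16 May 1997 (when the draft resolution is circulated) is 30 June 1997; done 26 June 1997 — timely.
Step 3: the window is 21–67 days after 16 May 1997 (when the draft resolution is circulated), so 6 June 1997 through 22 July 1997; done 21 July 1997 — within the window.
Step 4: the earliest permitted date is 30 days after 4 August 1997 (end of the 14-day hold period, which began when the information statement is filed on 21 July 1997), i.e. 3 September 1997; 11 September 1997 is on or after that date.
Step 5: 23 days after 16 September 1997 (end of the 5-day hold period, which began when the proxy materials are mailed on 11 September 1997) is 9 October 1997; 8 October 1997 is within that limit.
Step 6: 76 days after 15 October 1997 (end of the 7-day comment period, which began when the special meeting is convened on 8 October 1997) is 30 December 1997; done 27 December 1997 — timely.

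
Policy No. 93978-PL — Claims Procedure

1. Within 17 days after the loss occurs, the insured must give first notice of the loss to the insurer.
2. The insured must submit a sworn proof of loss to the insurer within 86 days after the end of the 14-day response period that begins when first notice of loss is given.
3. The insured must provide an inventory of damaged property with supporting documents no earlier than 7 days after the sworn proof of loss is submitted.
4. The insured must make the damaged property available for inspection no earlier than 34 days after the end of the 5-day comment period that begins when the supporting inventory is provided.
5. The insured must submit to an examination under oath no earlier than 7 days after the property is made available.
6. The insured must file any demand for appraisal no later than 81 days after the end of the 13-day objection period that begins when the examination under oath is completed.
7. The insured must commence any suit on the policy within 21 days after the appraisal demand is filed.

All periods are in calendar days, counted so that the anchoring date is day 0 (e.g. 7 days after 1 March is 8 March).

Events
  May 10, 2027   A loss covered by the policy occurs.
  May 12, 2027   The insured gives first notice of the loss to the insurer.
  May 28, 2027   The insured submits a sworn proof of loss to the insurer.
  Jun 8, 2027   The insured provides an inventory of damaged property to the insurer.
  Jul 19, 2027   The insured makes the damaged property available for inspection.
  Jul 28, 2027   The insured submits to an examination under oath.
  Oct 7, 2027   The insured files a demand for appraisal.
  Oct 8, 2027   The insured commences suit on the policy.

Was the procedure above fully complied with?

Yes

(1) due by May 10, 2027 + 17 days = May 27, 2027; completed May 12, 2027, before the deadline.
(2) due by May 26, 2027 + 86 days = Aug 20, 2027; May 28, 2027 is within that limit.
(3) permitted from May 28, 2027 + 7 days = Jun 4, 2027 onward; Jun 8, 2027 is on or after that date.
(4) permitted from Jun 13, 2027 + 34 days = Jul 17, 2027 onward; done Jul 19, 2027, after the minimum wait.
(5) permitted from Jul 19, 2027 + 7 days = Jul 26, 2027 onward; done Jul 28, 2027, after the minimum wait.
(6) due by Aug 10, 2027 + 81 days = Oct 30, 2027; Oct 7, 2027 is within that limit.
(7) due by Oct 7, 2027 + 21 days = Oct 28, 2027; completed Oct 8, 2027, before the deadline.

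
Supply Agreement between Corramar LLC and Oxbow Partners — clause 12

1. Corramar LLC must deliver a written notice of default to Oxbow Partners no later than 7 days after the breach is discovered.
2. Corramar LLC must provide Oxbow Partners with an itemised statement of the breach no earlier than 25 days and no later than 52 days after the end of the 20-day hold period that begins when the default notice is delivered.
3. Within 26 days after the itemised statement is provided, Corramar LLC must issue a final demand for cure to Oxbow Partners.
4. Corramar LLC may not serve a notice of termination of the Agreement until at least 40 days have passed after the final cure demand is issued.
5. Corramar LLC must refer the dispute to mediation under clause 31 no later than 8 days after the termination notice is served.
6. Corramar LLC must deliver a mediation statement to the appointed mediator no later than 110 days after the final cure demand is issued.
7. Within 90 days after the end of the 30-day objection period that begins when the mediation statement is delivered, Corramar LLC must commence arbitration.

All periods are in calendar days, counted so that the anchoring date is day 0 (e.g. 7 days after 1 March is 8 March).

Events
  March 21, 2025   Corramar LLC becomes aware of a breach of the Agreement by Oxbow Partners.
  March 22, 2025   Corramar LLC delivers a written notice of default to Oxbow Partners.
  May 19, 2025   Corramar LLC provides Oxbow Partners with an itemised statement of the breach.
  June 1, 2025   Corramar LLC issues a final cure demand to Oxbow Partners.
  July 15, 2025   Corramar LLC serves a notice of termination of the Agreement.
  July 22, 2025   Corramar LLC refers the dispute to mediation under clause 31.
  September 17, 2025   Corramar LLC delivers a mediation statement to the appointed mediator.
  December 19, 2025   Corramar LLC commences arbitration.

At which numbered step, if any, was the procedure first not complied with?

None — every step was satisfied

Step 1: 7 days after March 21, 2025 (when the breach is discovered) is March 28, 2025; done March 22, 2025 — timely.
Step 2: the window is 25–52 days after April 11, 2025 (end of the 20-day hold period, which began when the default notice is delivered on March 22, 2025), so May 6, 2025 through June 2, 2025; done May 19, 2025, which is between those dates.
Step 3: 26 days after May 19, 2025 (when the itemised statement is provided) is June 14, 2025; completed June 1, 2025, before the deadline.
Step 4: the earliest permitted date is 40 days after June 1, 2025 (when the final cure demand is issued), i.e. July 11, 2025; done July 15, 2025 — permitted.
Step 5: 8 days after July 15, 2025 (when the termination notice is served) is July 23, 2025; July 22, 2025 is within that limit.
Step 6: 110 days after June 1, 2025 (when the final cure demand is issued) is September 19, 2025; done September 17, 2025 — timely.
Step 7: 90 days after October 17, 2025 (end of the 30-day objection period, which began when the mediation statement is delivered on September 17, 2025) is January 15, 2026; completed December 19, 2025, before the deadline.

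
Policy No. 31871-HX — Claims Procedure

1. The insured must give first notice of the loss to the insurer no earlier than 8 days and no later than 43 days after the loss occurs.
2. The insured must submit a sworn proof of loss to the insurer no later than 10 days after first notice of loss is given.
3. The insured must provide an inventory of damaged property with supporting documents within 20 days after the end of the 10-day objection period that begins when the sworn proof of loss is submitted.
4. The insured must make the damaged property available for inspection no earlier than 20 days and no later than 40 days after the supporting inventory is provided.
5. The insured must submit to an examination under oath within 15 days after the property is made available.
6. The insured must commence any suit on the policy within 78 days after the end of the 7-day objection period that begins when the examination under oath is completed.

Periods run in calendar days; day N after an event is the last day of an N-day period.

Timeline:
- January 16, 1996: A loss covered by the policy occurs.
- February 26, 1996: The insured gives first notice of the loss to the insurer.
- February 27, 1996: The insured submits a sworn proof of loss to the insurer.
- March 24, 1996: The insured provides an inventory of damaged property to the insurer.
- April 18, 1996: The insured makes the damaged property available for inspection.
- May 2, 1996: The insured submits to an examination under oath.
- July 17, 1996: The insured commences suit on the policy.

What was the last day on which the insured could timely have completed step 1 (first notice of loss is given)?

February 28, 1996

Step 1 runs from January 16, 1996, when the loss occurs. The window is 8–43 days after January 16, 1996; it closes on February 28, 1996.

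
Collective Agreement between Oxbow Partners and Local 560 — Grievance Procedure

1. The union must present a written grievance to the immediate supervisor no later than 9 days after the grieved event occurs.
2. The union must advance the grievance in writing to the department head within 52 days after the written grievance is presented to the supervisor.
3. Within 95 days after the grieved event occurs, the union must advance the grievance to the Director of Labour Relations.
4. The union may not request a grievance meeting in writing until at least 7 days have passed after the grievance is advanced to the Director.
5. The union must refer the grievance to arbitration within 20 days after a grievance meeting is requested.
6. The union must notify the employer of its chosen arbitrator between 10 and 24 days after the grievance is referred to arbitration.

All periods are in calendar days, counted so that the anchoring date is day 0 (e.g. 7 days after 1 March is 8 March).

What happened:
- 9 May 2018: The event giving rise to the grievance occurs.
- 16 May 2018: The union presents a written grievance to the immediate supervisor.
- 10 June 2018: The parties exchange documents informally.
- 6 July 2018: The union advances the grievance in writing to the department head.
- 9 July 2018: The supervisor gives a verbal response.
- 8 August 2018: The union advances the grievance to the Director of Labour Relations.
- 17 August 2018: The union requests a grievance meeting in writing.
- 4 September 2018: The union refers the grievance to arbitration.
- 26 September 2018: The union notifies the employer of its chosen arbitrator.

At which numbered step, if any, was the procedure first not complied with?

None — every step was satisfied

(1) due by 9 May 2018 + 9 days = 18 May 2018; done 16 May 2018 — timely.
(2) due by 16 May 2018 + 52 days = 7 July 2018; done 6 July 2018 — timely.
(3) due by 9 May 2018 + 95 days = 12 August 2018; 8 August 2018 is within that limit.
(4) permitted from 8 August 2018 + 7 days = 15 August 2018 onward; 17 August 2018 is on or after that date.
(5) due by 17 August 2018 + 20 days = 6 September 2018; done 4 September 2018 — timely.
(6) the permitted window runs from 4 September 2018 + 10 = 14 September 2018 to 4 September 2018 + 24 = 28 September 2018; done 26 September 2018 — within the window.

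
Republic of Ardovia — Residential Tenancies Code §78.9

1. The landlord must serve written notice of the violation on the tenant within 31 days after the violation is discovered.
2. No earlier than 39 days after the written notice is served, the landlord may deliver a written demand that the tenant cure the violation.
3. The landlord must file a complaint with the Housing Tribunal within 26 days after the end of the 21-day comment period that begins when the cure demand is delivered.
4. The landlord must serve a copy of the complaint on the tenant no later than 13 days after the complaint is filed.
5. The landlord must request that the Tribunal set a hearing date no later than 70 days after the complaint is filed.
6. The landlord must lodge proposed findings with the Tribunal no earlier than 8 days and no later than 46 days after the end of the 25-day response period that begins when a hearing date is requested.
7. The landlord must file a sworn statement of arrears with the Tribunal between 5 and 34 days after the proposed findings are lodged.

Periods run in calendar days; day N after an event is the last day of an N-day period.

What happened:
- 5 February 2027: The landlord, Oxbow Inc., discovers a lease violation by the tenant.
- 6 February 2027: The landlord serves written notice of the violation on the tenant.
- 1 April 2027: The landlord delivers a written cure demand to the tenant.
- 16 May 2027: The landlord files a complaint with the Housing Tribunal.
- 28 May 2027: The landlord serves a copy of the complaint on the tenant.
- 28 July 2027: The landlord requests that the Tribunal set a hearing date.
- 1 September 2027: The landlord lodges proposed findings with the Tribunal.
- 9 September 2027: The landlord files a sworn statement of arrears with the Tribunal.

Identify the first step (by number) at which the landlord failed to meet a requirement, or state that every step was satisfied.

Step 1: 31 days after 5 February 2027 (when the violation is discovered) is 8 March 2027; 6 February 2027 is within that limit.
Step 2: the earliest permitted date is 39 days after 6 February 2027 (when the written notice is served), i.e. 17 March 2027; 1 April 2027 is on or after that date.
Step 3: 26 days after 22 April 2027 (end of the 21-day comment period, which began when the cure demand is delivered on 1 April 2027) is 18 May 2027; 16 May 2027 is within that limit.
Step 4: 13 days after 16 May 2027 (when the complaint is filed) is 29 May 2027; done 28 May 2027 — timely.
Step 5: 70 days after 16 May 2027 (when the complaint is filed) is 25 July 2027; 28 July 2027 misses that deadline by 3 days.
The procedure was therefore not followed at step 5.

Step 5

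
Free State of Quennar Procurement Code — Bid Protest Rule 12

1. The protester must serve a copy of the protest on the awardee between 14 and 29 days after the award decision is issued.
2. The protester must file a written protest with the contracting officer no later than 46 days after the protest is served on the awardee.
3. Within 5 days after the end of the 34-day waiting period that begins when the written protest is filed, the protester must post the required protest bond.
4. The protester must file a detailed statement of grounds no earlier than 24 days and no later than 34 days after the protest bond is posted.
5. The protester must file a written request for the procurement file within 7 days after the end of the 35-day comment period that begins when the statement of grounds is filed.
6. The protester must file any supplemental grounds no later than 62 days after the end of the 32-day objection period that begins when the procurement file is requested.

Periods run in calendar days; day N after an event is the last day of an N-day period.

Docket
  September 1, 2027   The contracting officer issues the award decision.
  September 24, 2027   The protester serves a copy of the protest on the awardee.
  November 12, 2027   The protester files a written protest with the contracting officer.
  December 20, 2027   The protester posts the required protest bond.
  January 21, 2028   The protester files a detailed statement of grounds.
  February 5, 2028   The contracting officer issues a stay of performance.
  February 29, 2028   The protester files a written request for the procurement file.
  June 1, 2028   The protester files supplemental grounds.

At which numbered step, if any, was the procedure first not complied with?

Step 1 — 14 and 29 days from September 1, 2027 (when the award decision is issued) are September 15, 2027 and September 30, 2027 respectively; September 24, 2027 falls inside that range.
Step 2 — counting 46 days from September 24, 2027 (when the protest is served on the awardee) gives a deadline of November 9, 2027; November 12, 2027 misses that deadline by 3 days.

Step 2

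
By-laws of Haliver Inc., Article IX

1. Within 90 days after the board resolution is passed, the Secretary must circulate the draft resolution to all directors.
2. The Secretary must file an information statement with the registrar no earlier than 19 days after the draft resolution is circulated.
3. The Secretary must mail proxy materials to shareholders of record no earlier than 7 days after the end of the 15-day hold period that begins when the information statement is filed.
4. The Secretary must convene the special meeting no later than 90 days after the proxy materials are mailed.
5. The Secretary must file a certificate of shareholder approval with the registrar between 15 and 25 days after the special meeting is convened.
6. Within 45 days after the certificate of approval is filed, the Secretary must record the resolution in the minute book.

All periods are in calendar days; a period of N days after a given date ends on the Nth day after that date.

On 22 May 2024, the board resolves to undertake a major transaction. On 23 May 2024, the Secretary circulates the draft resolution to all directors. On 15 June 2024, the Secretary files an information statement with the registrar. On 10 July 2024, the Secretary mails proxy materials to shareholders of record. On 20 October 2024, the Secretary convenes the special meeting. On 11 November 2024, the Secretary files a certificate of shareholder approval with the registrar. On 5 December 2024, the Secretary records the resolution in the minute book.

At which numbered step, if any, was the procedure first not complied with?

Step 1: 90 days after 22 May 2024 (when the board resolution is passed) is 20 August 2024; done 23 May 2024 — timely.
Step 2: the earliest permitted date is 19 days after 23 May 2024 (when the draft resolution is circulated), i.e. 11 June 2024; done 15 June 2024 — permitted.
Step 3: the earliest permitted date is 7 days after 30 June 2024 (end of the 15-day hold period, which began when the information statement is filed on 15 June 2024), i.e. 7 July 2024; 10 July 2024 is on or after that date.
Step 4: 90 days after 10 July 2024 (when the proxy materials are mailed) is 8 October 2024; not done until 20 October 2024, 12 days after the deadline.

Step 4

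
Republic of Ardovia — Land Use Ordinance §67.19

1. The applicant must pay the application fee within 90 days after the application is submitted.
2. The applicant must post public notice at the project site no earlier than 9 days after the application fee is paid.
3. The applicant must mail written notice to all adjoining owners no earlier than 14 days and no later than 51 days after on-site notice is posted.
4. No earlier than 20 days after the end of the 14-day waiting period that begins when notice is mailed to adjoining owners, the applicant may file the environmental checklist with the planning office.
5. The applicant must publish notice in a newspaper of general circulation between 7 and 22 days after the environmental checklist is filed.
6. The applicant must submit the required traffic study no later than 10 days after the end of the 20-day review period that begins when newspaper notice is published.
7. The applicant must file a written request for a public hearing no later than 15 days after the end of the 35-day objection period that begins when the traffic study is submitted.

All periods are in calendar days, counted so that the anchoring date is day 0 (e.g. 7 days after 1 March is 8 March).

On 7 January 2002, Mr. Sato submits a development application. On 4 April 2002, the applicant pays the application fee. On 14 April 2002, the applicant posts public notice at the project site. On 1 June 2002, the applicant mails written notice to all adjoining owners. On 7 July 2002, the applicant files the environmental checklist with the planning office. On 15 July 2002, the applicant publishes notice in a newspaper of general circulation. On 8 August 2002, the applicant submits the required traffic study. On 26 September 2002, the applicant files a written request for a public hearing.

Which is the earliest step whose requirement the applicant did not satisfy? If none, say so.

None — every step was satisfied

Step 1 — counting 90 days from 7 January 2002 (when the application is submitted) gives a deadline of 7 April 2002; done 4 April 2002 — timely.
Step 2 — must wait 9 days from 4 April 2002 (when the application fee is paid), so not before 13 April 2002; done 14 April 2002 — permitted.
Step 3 — 14 and 51 days from 14 April 2002 (when on-site notice is posted) are 28 April 2002 and 4 June 2002 respectively; 1 June 2002 falls inside that range.
Step 4 — must wait 20 days from 15 June 2002 (end of the 14-day waiting period, which began when notice is mailed to adjoining owners on 1 June 2002), so not before 5 July 2002; 7 July 2002 is on or after that date.
Step 5 — 7 and 22 days from 7 July 2002 (when the environmental checklist is filed) are 14 July 2002 and 29 July 2002 respectively; done 15 July 2002 — within the window.
Step 6 — counting 10 days from 4 August 2002 (end of the 20-day review period, which began when newspaper notice is published on 15 July 2002) gives a deadline of 14 August 2002; 8 August 2002 is within that limit.
Step 7 — counting 15 days from 12 September 2002 (end of the 35-day objection period, which began when the traffic study is submitted on 8 August 2002) gives a deadline of 27 September 2002; 26 September 2002 is within that limit.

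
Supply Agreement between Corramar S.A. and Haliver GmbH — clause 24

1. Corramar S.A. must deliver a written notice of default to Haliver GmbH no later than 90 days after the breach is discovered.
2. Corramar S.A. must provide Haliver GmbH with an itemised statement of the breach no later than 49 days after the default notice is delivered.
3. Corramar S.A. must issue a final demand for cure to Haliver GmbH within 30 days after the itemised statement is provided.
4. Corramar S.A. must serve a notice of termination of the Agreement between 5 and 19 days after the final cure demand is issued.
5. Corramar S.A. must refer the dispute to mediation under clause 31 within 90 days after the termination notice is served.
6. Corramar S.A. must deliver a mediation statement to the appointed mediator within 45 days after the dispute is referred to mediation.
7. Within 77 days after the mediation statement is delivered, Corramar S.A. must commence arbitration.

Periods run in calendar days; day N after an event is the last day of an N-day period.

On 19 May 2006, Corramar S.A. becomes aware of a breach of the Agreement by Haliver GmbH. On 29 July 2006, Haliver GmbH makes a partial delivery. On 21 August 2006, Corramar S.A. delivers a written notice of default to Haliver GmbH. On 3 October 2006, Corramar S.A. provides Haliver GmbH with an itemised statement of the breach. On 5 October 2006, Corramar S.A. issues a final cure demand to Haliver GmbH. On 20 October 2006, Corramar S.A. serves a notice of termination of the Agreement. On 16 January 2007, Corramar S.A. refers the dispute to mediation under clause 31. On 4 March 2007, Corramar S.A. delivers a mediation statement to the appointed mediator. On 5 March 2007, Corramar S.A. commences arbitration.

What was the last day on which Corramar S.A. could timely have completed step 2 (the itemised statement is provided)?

9 October 2006

Step 2 runs from 21 August 2006, when the default notice is delivered. 49 days after 21 August 2006 is 9 October 2006.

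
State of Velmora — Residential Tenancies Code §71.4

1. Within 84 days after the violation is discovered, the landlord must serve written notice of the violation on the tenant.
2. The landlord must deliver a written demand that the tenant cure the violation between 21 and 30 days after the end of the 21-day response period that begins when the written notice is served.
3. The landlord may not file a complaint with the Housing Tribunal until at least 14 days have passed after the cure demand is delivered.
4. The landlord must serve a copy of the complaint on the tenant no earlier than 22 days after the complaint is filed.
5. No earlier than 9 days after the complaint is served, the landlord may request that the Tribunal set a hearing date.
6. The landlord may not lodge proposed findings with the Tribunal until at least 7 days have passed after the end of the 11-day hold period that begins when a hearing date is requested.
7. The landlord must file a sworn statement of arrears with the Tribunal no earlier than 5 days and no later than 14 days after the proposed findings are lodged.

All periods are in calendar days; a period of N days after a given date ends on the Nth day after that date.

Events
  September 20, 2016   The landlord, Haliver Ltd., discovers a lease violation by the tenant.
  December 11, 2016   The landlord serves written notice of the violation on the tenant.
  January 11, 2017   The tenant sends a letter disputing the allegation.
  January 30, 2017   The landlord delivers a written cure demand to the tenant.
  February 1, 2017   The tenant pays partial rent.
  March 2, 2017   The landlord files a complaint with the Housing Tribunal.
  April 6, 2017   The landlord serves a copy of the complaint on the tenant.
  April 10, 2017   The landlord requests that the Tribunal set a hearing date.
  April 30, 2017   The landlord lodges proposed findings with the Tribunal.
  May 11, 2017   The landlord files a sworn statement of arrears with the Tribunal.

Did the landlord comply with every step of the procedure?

No

(1) due by September 20, 2016 + 84 days = December 13, 2016; done December 11, 2016 — timely.
(2) the permitted window runs from January 1, 2017 + 21 = January 22, 2017 to January 1, 2017 + 30 = January 31, 2017; done January 30, 2017, which is between those dates.
(3) permitted from January 30, 2017 + 14 days = February 13, 2017 onward; done March 2, 2017 — permitted.
(4) permitted from March 2, 2017 + 22 days = March 24, 2017 onward; April 6, 2017 is on or after that date.
(5) permitted from April 6, 2017 + 9 days = April 15, 2017 onward; done April 10, 2017 — 5 days too early.
Later steps need not be reached.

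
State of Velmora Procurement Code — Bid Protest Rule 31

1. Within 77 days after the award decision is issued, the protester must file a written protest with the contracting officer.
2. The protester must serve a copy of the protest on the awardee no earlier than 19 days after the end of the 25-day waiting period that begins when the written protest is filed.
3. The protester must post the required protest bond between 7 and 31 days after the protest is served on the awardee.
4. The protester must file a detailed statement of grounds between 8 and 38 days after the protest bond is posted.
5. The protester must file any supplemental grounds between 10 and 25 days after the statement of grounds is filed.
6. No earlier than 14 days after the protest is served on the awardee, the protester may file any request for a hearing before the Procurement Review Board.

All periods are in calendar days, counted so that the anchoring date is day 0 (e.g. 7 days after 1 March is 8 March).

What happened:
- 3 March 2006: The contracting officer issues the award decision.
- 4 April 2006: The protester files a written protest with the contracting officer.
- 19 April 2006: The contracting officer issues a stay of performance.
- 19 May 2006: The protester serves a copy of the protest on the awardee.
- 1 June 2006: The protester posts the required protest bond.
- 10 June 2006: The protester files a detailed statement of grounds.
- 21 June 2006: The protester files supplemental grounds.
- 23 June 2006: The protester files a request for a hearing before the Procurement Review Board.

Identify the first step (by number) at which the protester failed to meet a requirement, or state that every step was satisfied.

Step 1: 77 days after 3 March 2006 (when the award decision is issued) is 19 May 2006; 4 April 2006 is within that limit.
Step 2: the earliest permitted date is 19 days after 29 April 2006 (end of the 25-day waiting period, which began when the written protest is filed on 4 April 2006), i.e. 18 May 2006; done 19 May 2006 — permitted.
Step 3: the window is 7–31 days after 19 May 2006 (when the protest is served on the awardee), so 26 May 2006 through 19 June 2006; 1 June 2006 falls inside that range.
Step 4: the window is 8–38 days after 1 June 2006 (when the protest bond is posted), so 9 June 2006 through 9 July 2006; 10 June 2006 falls inside that range.
Step 5: the window is 10–25 days after 10 June 2006 (when the statement of grounds is filed), so 20 June 2006 through 5 July 2006; done 21 June 2006, which is between those dates.
Step 6: the earliest permitted date is 14 days after 19 May 2006 (when the protest is served on the awardee), i.e. 2 June 2006; 23 June 2006 is on or after that date.

None — every step was satisfied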